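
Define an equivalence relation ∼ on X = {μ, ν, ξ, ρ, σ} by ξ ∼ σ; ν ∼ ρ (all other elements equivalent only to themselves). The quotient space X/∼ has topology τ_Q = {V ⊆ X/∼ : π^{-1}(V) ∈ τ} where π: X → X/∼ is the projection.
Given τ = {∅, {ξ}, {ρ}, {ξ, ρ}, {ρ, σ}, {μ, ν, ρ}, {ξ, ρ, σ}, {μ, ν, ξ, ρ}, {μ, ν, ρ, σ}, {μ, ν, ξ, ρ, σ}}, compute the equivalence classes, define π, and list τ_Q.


X/∼ = {[μ], [ν=ρ], [ξ=σ]}; |τ_Q| = 3.

Equivalence classes: [μ], [ν=ρ], [ξ=σ].
Quotient map π: X → X/∼ sends μ ↦ [μ], ν ↦ [ν=ρ], ξ ↦ [ξ=σ], ρ ↦ [ν=ρ], σ ↦ [ξ=σ].
For each subset V ⊆ X/∼, compute π^{-1}(V) ⊆ X and check whether π^{-1}(V) ∈ τ. V is open in τ_Q iff π^{-1}(V) ∈ τ.
  V = {}: π^{-1}(V) = ∅ ∈ τ ✓.
  V = {[μ]}: π^{-1}(V) = {μ} ∉ τ ✗.
  V = {[ν=ρ]}: π^{-1}(V) = {ν, ρ} ∉ τ ✗.
  V = {[μ], [ν=ρ]}: π^{-1}(V) = {μ, ν, ρ} ∈ τ ✓.
  V = {[ξ=σ]}: π^{-1}(V) = {ξ, σ} ∉ τ ✗.
  V = {[μ], [ξ=σ]}: π^{-1}(V) = {μ, ξ, σ} ∉ τ ✗.
  V = {[ν=ρ], [ξ=σ]}: π^{-1}(V) = {ν, ξ, ρ, σ} ∉ τ ✗.
  V = {[μ], [ν=ρ], [ξ=σ]}: π^{-1}(V) = {μ, ν, ξ, ρ, σ} ∈ τ ✓.
Open sets in the quotient: τ_Q = {{}, {[μ], [ν=ρ]}, {[μ], [ν=ρ], [ξ=σ]}} (3 elements).


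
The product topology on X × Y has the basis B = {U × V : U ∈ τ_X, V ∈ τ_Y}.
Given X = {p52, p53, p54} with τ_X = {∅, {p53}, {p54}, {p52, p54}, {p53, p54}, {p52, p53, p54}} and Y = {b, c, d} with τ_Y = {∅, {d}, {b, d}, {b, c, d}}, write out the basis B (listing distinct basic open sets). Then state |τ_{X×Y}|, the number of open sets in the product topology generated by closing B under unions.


Basis B = {∅ × ∅, {p53} × {d}, {p54} × {d}, {p52, p54} × {d}, {p53} × {b, d}, {p53, p54} × {d}, {p54} × {b, d}, {p52, p53, p54} × {d}, {p53} × {b, c, d}, {p54} × {b, c, d}, {p52, p54} × {b, d}, {p53, p54} × {b, d}, {p52, p54} × {b, c, d}, {p52, p53, p54} × {b, d}, {p53, p54} × {b, c, d}, {p52, p53, p54} × {b, c, d}}; |τ_{X×Y}| = 40.

Enumerate products U × V with U ∈ τ_X, V ∈ τ_Y (deduplicated):
  ∅ × ∅ = {} (∅)
  {p53} × {d} = {(p53,d)}
  {p54} × {d} = {(p54,d)}
  {p52, p54} × {d} = {(p52,d), (p54,d)}
  {p53} × {b, d} = {(p53,b), (p53,d)}
  {p53, p54} × {d} = {(p53,d), (p54,d)}
  {p54} × {b, d} = {(p54,b), (p54,d)}
  {p52, p53, p54} × {d} = {(p52,d), (p53,d), (p54,d)}
  {p53} × {b, c, d} = {(p53,b), (p53,c), (p53,d)}
  {p54} × {b, c, d} = {(p54,b), (p54,c), (p54,d)}
  {p52, p54} × {b, d} = {(p52,b), (p52,d), (p54,b), (p54,d)}
  {p53, p54} × {b, d} = {(p53,b), (p53,d), (p54,b), (p54,d)}
  {p52, p54} × {b, c, d} = {(p52,b), (p52,c), (p52,d), (p54,b), (p54,c), (p54,d)}
  {p52, p53, p54} × {b, d} = {(p52,b), (p52,d), (p53,b), (p53,d), (p54,b), (p54,d)}
  {p53, p54} × {b, c, d} = {(p53,b), (p53,c), (p53,d), (p54,b), (p54,c), (p54,d)}
  {p52, p53, p54} × {b, c, d} = {(p52,b), (p52,c), (p52,d), (p53,b), (p53,c), (p53,d), (p54,b), (p54,c), (p54,d)}
These 16 distinct sets form the basis B.
Close under arbitrary unions to get τ_{X×Y}; counting gives |τ_{X×Y}| = 40.


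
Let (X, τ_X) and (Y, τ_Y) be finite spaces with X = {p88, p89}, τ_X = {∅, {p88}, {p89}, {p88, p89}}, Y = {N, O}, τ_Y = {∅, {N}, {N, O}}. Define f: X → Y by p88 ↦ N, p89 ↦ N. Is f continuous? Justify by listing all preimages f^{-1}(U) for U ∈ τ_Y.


f IS continuous.

Compute f^{-1}(U) for each U ∈ τ_Y:
  U = ∅: f^{-1}(U) = ∅ ∈ τ_X ✓.
  U = {N}: f^{-1}(U) = {p88, p89} ∈ τ_X ✓.
  U = {N, O}: f^{-1}(U) = {p88, p89} ∈ τ_X ✓.
Every preimage lies in τ_X, so f IS continuous.


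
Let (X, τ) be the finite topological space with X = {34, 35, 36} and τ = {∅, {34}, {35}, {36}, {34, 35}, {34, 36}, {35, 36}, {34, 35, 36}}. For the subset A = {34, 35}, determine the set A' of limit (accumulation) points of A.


A' = ∅

For each x ∈ X, list the open sets U ∈ τ with x ∈ U, then check whether U ∩ (A ∖ {x}) ≠ ∅ for every such U.
  x = 34: open {34} ∋ x has {34} ∩ (A ∖ {34}) = ∅, so x is NOT a limit point.
  x = 35: open {35} ∋ x has {35} ∩ (A ∖ {35}) = ∅, so x is NOT a limit point.
  x = 36: open {36} ∋ x has {36} ∩ (A ∖ {36}) = ∅, so x is NOT a limit point.
Collecting: A' = ∅.


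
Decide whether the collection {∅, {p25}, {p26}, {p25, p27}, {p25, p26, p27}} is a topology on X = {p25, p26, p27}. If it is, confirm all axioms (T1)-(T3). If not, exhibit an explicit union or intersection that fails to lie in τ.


τ is NOT a topology on X.

Axiom (T1): ∅ ∈ τ? Yes; X ∈ τ? Yes.
Axiom (T2/T3): check pairwise unions and intersections of members of τ.
Counterexample for (T2): {p25} ∪ {p26} = {p25, p26} ∉ τ. Therefore τ is NOT a topology.


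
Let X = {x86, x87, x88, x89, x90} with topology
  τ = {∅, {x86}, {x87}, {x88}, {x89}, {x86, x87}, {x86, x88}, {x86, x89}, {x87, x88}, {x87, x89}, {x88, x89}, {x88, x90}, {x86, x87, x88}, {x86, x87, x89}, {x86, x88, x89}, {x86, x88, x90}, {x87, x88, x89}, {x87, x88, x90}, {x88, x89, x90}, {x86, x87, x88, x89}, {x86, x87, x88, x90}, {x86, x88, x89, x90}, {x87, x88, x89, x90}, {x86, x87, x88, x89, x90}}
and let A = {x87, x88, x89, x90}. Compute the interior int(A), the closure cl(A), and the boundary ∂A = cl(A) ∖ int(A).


int(A) = {x87, x88, x89, x90}, cl(A) = {x87, x88, x89, x90}, ∂A = ∅.

Closed sets in (X, τ) are complements of opens:
  closed(X, τ) = {∅, {x86}, {x87}, {x89}, {x90}, {x86, x87}, {x86, x89}, {x86, x90}, {x87, x89}, {x87, x90}, {x88, x90}, {x89, x90}, {x86, x87, x89}, {x86, x87, x90}, {x86, x88, x90}, {x86, x89, x90}, {x87, x88, x90}, {x87, x89, x90}, {x88, x89, x90}, {x86, x87, x88, x90}, {x86, x87, x89, x90}, {x86, x88, x89, x90}, {x87, x88, x89, x90}, {x86, x87, x88, x89, x90}}.
int(A) = ⋃ {U ∈ τ : U ⊆ A}. Opens contained in A: ∅, {x87}, {x88}, {x89}, {x87, x88}, {x87, x89}, {x88, x89}, {x88, x90}, {x87, x88, x89}, {x87, x88, x90}, {x88, x89, x90}, {x87, x88, x89, x90}.
Taking the union of these: int(A) = {x87, x88, x89, x90}.
cl(A) = ⋂ {C closed : A ⊆ C}. Closed sets containing A: {x87, x88, x89, x90}, {x86, x87, x88, x89, x90}.
Intersecting these: cl(A) = {x87, x88, x89, x90}.
∂A = cl(A) ∖ int(A) = {x87, x88, x89, x90} ∖ {x87, x88, x89, x90} = ∅.


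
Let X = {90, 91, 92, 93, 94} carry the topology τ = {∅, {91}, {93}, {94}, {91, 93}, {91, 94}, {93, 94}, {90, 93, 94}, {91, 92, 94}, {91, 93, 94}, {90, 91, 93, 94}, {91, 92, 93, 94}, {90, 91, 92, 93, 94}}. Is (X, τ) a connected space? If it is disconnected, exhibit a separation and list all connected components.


(X, τ) is connected.

Find clopen sets (U ∈ τ with X ∖ U ∈ τ):
  U = ∅, X ∖ U = {90, 91, 92, 93, 94} — both open, so U is clopen.
  U = {90, 91, 92, 93, 94}, X ∖ U = ∅ — both open, so U is clopen.
Only trivial clopens (∅ and X) exist, so (X, τ) is connected.
Compute connected components by grouping points that agree on all clopens:
  component: {90, 91, 92, 93, 94}


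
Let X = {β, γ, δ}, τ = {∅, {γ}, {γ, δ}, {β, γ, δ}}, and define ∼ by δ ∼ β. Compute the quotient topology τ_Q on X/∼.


X/∼ = {[β=δ], [γ]}; |τ_Q| = 3.

Equivalence classes: [β=δ], [γ].
Quotient map π: X → X/∼ sends β ↦ [β=δ], γ ↦ [γ], δ ↦ [β=δ].
For each subset V ⊆ X/∼, compute π^{-1}(V) ⊆ X and check whether π^{-1}(V) ∈ τ. V is open in τ_Q iff π^{-1}(V) ∈ τ.
  V = {}: π^{-1}(V) = ∅ ∈ τ ✓.
  V = {[β=δ]}: π^{-1}(V) = {β, δ} ∉ τ ✗.
  V = {[γ]}: π^{-1}(V) = {γ} ∈ τ ✓.
  V = {[β=δ], [γ]}: π^{-1}(V) = {β, γ, δ} ∈ τ ✓.
Open sets in the quotient: τ_Q = {{}, {[γ]}, {[β=δ], [γ]}} (3 elements).


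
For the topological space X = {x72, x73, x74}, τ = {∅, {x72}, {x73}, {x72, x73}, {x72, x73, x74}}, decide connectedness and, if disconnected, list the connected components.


(X, τ) is connected.

Find clopen sets (U ∈ τ with X ∖ U ∈ τ):
  U = ∅, X ∖ U = {x72, x73, x74} — both open, so U is clopen.
  U = {x72, x73, x74}, X ∖ U = ∅ — both open, so U is clopen.
Only trivial clopens (∅ and X) exist, so (X, τ) is connected.
Compute connected components by grouping points that agree on all clopens:
  component: {x72, x73, x74}


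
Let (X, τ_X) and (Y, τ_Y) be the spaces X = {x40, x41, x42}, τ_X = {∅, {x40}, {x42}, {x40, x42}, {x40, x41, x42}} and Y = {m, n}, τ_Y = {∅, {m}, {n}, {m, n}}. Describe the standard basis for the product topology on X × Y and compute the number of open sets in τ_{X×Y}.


Basis B = {∅ × ∅, {x40} × {m}, {x40} × {n}, {x42} × {m}, {x42} × {n}, {x40} × {m, n}, {x40, x42} × {m}, {x40, x42} × {n}, {x42} × {m, n}, {x40, x41, x42} × {m}, {x40, x41, x42} × {n}, {x40, x42} × {m, n}, {x40, x41, x42} × {m, n}}; |τ_{X×Y}| = 25.

Enumerate products U × V with U ∈ τ_X, V ∈ τ_Y (deduplicated):
  ∅ × ∅ = {} (∅)
  {x40} × {m} = {(x40,m)}
  {x40} × {n} = {(x40,n)}
  {x42} × {m} = {(x42,m)}
  {x42} × {n} = {(x42,n)}
  {x40} × {m, n} = {(x40,m), (x40,n)}
  {x40, x42} × {m} = {(x40,m), (x42,m)}
  {x40, x42} × {n} = {(x40,n), (x42,n)}
  {x42} × {m, n} = {(x42,m), (x42,n)}
  {x40, x41, x42} × {m} = {(x40,m), (x41,m), (x42,m)}
  {x40, x41, x42} × {n} = {(x40,n), (x41,n), (x42,n)}
  {x40, x42} × {m, n} = {(x40,m), (x40,n), (x42,m), (x42,n)}
  {x40, x41, x42} × {m, n} = {(x40,m), (x40,n), (x41,m), (x41,n), (x42,m), (x42,n)}
These 13 distinct sets form the basis B.
Close under arbitrary unions to get τ_{X×Y}; counting gives |τ_{X×Y}| = 25.


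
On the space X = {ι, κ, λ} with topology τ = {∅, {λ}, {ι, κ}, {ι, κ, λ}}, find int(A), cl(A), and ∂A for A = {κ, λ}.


int(A) = {λ}, cl(A) = {ι, κ, λ}, ∂A = {ι, κ}.

Closed sets in (X, τ) are complements of opens:
  closed(X, τ) = {∅, {λ}, {ι, κ}, {ι, κ, λ}}.
int(A) = ⋃ {U ∈ τ : U ⊆ A}. Opens contained in A: ∅, {λ}.
Taking the union of these: int(A) = {λ}.
cl(A) = ⋂ {C closed : A ⊆ C}. Closed sets containing A: {ι, κ, λ}.
Intersecting these: cl(A) = {ι, κ, λ}.
∂A = cl(A) ∖ int(A) = {ι, κ, λ} ∖ {λ} = {ι, κ}.


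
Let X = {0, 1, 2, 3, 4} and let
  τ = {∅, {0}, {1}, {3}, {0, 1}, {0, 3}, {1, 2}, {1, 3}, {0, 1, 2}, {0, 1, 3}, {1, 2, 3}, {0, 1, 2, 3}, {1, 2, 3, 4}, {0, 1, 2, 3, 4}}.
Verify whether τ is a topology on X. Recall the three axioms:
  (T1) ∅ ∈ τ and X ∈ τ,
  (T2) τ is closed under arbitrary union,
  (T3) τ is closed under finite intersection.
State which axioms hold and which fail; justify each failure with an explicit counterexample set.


τ IS a topology on X.

Axiom (T1): ∅ ∈ τ? Yes; X ∈ τ? Yes.
Axiom (T2/T3): check pairwise unions and intersections of members of τ.
All pairwise intersections and unions checked — each lies in τ. Therefore τ satisfies (T1), (T2), (T3): it IS a topology on X.


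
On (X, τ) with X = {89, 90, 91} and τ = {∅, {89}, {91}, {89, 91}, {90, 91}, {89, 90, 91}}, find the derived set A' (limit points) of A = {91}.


A' = {90}

For each x ∈ X, list the open sets U ∈ τ with x ∈ U, then check whether U ∩ (A ∖ {x}) ≠ ∅ for every such U.
  x = 89: open {89} ∋ x has {89} ∩ (A ∖ {89}) = ∅, so x is NOT a limit point.
  x = 90: opens ∋ x are {90, 91}, {89, 90, 91}; each meets A ∖ {90}, so x IS a limit point.
  x = 91: open {91} ∋ x has {91} ∩ (A ∖ {91}) = ∅, so x is NOT a limit point.
Collecting: A' = {90}.


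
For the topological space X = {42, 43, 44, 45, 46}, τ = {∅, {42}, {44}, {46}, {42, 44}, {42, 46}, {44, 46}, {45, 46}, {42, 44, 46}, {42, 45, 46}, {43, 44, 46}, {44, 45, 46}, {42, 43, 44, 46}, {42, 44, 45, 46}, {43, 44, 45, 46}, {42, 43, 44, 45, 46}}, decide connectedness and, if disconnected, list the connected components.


(X, τ) is disconnected; components = [{42}, {43, 44, 45, 46}].

Find clopen sets (U ∈ τ with X ∖ U ∈ τ):
  U = ∅, X ∖ U = {42, 43, 44, 45, 46} — both open, so U is clopen.
  U = {42}, X ∖ U = {43, 44, 45, 46} — both open, so U is clopen.
  U = {43, 44, 45, 46}, X ∖ U = {42} — both open, so U is clopen.
  U = {42, 43, 44, 45, 46}, X ∖ U = ∅ — both open, so U is clopen.
Nontrivial clopen(s) exist: e.g. {43, 44, 45, 46}. So (X, τ) is disconnected.
Compute connected components by grouping points that agree on all clopens:
  component: {42}
  component: {43, 44, 45, 46}


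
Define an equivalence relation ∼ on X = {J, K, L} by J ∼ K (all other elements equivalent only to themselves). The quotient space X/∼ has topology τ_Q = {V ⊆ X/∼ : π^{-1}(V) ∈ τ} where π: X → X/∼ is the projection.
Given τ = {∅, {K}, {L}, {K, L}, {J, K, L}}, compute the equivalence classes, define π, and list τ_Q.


X/∼ = {[J=K], [L]}; |τ_Q| = 3.

Equivalence classes: [J=K], [L].
Quotient map π: X → X/∼ sends J ↦ [J=K], K ↦ [J=K], L ↦ [L].
For each subset V ⊆ X/∼, compute π^{-1}(V) ⊆ X and check whether π^{-1}(V) ∈ τ. V is open in τ_Q iff π^{-1}(V) ∈ τ.
  V = {}: π^{-1}(V) = ∅ ∈ τ ✓.
  V = {[J=K]}: π^{-1}(V) = {J, K} ∉ τ ✗.
  V = {[L]}: π^{-1}(V) = {L} ∈ τ ✓.
  V = {[J=K], [L]}: π^{-1}(V) = {J, K, L} ∈ τ ✓.
Open sets in the quotient: τ_Q = {{}, {[L]}, {[J=K], [L]}} (3 elements).


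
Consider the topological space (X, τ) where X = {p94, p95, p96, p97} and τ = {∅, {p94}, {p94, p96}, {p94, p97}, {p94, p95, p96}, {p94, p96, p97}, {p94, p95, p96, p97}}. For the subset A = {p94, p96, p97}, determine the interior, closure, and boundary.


int(A) = {p94, p96, p97}, cl(A) = {p94, p95, p96, p97}, ∂A = {p95}.

Closed sets in (X, τ) are complements of opens:
  closed(X, τ) = {∅, {p95}, {p97}, {p95, p96}, {p95, p97}, {p95, p96, p97}, {p94, p95, p96, p97}}.
int(A) = ⋃ {U ∈ τ : U ⊆ A}. Opens contained in A: ∅, {p94}, {p94, p96}, {p94, p97}, {p94, p96, p97}.
Taking the union of these: int(A) = {p94, p96, p97}.
cl(A) = ⋂ {C closed : A ⊆ C}. Closed sets containing A: {p94, p95, p96, p97}.
Intersecting these: cl(A) = {p94, p95, p96, p97}.
∂A = cl(A) ∖ int(A) = {p94, p95, p96, p97} ∖ {p94, p96, p97} = {p95}.


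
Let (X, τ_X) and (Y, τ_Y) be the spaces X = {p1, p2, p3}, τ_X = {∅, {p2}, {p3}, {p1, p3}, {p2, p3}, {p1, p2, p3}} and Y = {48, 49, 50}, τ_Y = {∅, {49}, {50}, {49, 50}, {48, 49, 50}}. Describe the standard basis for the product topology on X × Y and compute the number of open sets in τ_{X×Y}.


Basis B = {∅ × ∅, {p2} × {49}, {p2} × {50}, {p3} × {49}, {p3} × {50}, {p1, p3} × {49}, {p1, p3} × {50}, {p2} × {49, 50}, {p2, p3} × {49}, {p2, p3} × {50}, {p3} × {49, 50}, {p1, p2, p3} × {49}, {p1, p2, p3} × {50}, {p2} × {48, 49, 50}, {p3} × {48, 49, 50}, {p1, p3} × {49, 50}, {p2, p3} × {49, 50}, {p1, p3} × {48, 49, 50}, {p1, p2, p3} × {49, 50}, {p2, p3} × {48, 49, 50}, {p1, p2, p3} × {48, 49, 50}}; |τ_{X×Y}| = 70.

Enumerate products U × V with U ∈ τ_X, V ∈ τ_Y (deduplicated):
  ∅ × ∅ = {} (∅)
  {p2} × {49} = {(p2,49)}
  {p2} × {50} = {(p2,50)}
  {p3} × {49} = {(p3,49)}
  {p3} × {50} = {(p3,50)}
  {p1, p3} × {49} = {(p1,49), (p3,49)}
  {p1, p3} × {50} = {(p1,50), (p3,50)}
  {p2} × {49, 50} = {(p2,49), (p2,50)}
  {p2, p3} × {49} = {(p2,49), (p3,49)}
  {p2, p3} × {50} = {(p2,50), (p3,50)}
  {p3} × {49, 50} = {(p3,49), (p3,50)}
  {p1, p2, p3} × {49} = {(p1,49), (p2,49), (p3,49)}
  {p1, p2, p3} × {50} = {(p1,50), (p2,50), (p3,50)}
  {p2} × {48, 49, 50} = {(p2,48), (p2,49), (p2,50)}
  {p3} × {48, 49, 50} = {(p3,48), (p3,49), (p3,50)}
  {p1, p3} × {49, 50} = {(p1,49), (p1,50), (p3,49), (p3,50)}
  {p2, p3} × {49, 50} = {(p2,49), (p2,50), (p3,49), (p3,50)}
  {p1, p3} × {48, 49, 50} = {(p1,48), (p1,49), (p1,50), (p3,48), (p3,49), (p3,50)}
  {p1, p2, p3} × {49, 50} = {(p1,49), (p1,50), (p2,49), (p2,50), (p3,49), (p3,50)}
  {p2, p3} × {48, 49, 50} = {(p2,48), (p2,49), (p2,50), (p3,48), (p3,49), (p3,50)}
  {p1, p2, p3} × {48, 49, 50} = {(p1,48), (p1,49), (p1,50), (p2,48), (p2,49), (p2,50), (p3,48), (p3,49), (p3,50)}
These 21 distinct sets form the basis B.
Close under arbitrary unions to get τ_{X×Y}; counting gives |τ_{X×Y}| = 70.


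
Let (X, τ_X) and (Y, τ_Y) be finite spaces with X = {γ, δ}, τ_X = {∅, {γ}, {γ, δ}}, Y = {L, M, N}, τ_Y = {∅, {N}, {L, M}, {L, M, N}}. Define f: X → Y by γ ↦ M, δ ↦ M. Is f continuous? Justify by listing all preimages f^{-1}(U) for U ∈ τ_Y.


f IS continuous.

Compute f^{-1}(U) for each U ∈ τ_Y:
  U = ∅: f^{-1}(U) = ∅ ∈ τ_X ✓.
  U = {N}: f^{-1}(U) = ∅ ∈ τ_X ✓.
  U = {L, M}: f^{-1}(U) = {γ, δ} ∈ τ_X ✓.
  U = {L, M, N}: f^{-1}(U) = {γ, δ} ∈ τ_X ✓.
Every preimage lies in τ_X, so f IS continuous.


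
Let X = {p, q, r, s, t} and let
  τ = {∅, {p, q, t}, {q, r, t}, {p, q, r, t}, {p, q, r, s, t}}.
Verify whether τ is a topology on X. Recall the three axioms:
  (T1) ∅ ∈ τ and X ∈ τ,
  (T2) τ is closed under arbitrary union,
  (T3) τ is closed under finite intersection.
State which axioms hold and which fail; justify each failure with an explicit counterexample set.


τ is NOT a topology on X.

Axiom (T1): ∅ ∈ τ? Yes; X ∈ τ? Yes.
Axiom (T2/T3): check pairwise unions and intersections of members of τ.
Counterexample for (T3): {p, q, t} ∩ {q, r, t} = {q, t} ∉ τ. Therefore τ is NOT a topology.


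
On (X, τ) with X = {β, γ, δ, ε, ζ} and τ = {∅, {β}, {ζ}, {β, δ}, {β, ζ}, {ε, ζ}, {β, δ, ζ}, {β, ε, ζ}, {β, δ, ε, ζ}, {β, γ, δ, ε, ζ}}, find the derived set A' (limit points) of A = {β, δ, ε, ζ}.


A' = {γ, δ, ε}

For each x ∈ X, list the open sets U ∈ τ with x ∈ U, then check whether U ∩ (A ∖ {x}) ≠ ∅ for every such U.
  x = β: open {β} ∋ x has {β} ∩ (A ∖ {β}) = ∅, so x is NOT a limit point.
  x = γ: opens ∋ x are {β, γ, δ, ε, ζ}; each meets A ∖ {γ}, so x IS a limit point.
  x = δ: opens ∋ x are {β, δ}, {β, δ, ζ}, {β, δ, ε, ζ}, {β, γ, δ, ε, ζ}; each meets A ∖ {δ}, so x IS a limit point.
  x = ε: opens ∋ x are {ε, ζ}, {β, ε, ζ}, {β, δ, ε, ζ}, {β, γ, δ, ε, ζ}; each meets A ∖ {ε}, so x IS a limit point.
  x = ζ: open {ζ} ∋ x has {ζ} ∩ (A ∖ {ζ}) = ∅, so x is NOT a limit point.
Collecting: A' = {γ, δ, ε}.


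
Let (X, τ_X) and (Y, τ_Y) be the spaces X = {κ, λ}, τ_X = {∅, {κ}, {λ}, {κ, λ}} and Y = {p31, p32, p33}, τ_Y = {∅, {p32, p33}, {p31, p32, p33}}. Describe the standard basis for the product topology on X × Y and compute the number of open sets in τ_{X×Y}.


Basis B = {∅ × ∅, {κ} × {p32, p33}, {λ} × {p32, p33}, {κ} × {p31, p32, p33}, {λ} × {p31, p32, p33}, {κ, λ} × {p32, p33}, {κ, λ} × {p31, p32, p33}}; |τ_{X×Y}| = 9.

Enumerate products U × V with U ∈ τ_X, V ∈ τ_Y (deduplicated):
  ∅ × ∅ = {} (∅)
  {κ} × {p32, p33} = {(κ,p32), (κ,p33)}
  {λ} × {p32, p33} = {(λ,p32), (λ,p33)}
  {κ} × {p31, p32, p33} = {(κ,p31), (κ,p32), (κ,p33)}
  {λ} × {p31, p32, p33} = {(λ,p31), (λ,p32), (λ,p33)}
  {κ, λ} × {p32, p33} = {(κ,p32), (κ,p33), (λ,p32), (λ,p33)}
  {κ, λ} × {p31, p32, p33} = {(κ,p31), (κ,p32), (κ,p33), (λ,p31), (λ,p32), (λ,p33)}
These 7 distinct sets form the basis B.
Close under arbitrary unions to get τ_{X×Y}; counting gives |τ_{X×Y}| = 9.


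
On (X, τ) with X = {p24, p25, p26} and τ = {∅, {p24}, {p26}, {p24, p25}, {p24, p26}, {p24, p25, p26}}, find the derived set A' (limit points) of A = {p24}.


A' = {p25}

For each x ∈ X, list the open sets U ∈ τ with x ∈ U, then check whether U ∩ (A ∖ {x}) ≠ ∅ for every such U.
  x = p24: open {p24} ∋ x has {p24} ∩ (A ∖ {p24}) = ∅, so x is NOT a limit point.
  x = p25: opens ∋ x are {p24, p25}, {p24, p25, p26}; each meets A ∖ {p25}, so x IS a limit point.
  x = p26: open {p26} ∋ x has {p26} ∩ (A ∖ {p26}) = ∅, so x is NOT a limit point.
Collecting: A' = {p25}.


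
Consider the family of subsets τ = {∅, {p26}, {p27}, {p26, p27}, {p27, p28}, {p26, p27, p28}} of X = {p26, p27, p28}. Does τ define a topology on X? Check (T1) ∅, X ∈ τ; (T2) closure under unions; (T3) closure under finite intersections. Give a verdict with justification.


τ IS a topology on X.

Axiom (T1): ∅ ∈ τ? Yes; X ∈ τ? Yes.
Axiom (T2/T3): check pairwise unions and intersections of members of τ.
All pairwise intersections and unions checked — each lies in τ. Therefore τ satisfies (T1), (T2), (T3): it IS a topology on X.


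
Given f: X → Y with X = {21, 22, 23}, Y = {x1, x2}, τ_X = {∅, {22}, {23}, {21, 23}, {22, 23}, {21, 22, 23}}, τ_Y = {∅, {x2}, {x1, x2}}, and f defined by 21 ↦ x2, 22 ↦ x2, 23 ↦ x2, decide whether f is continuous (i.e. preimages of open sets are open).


f IS continuous.

Compute f^{-1}(U) for each U ∈ τ_Y:
  U = ∅: f^{-1}(U) = ∅ ∈ τ_X ✓.
  U = {x2}: f^{-1}(U) = {21, 22, 23} ∈ τ_X ✓.
  U = {x1, x2}: f^{-1}(U) = {21, 22, 23} ∈ τ_X ✓.
Every preimage lies in τ_X, so f IS continuous.


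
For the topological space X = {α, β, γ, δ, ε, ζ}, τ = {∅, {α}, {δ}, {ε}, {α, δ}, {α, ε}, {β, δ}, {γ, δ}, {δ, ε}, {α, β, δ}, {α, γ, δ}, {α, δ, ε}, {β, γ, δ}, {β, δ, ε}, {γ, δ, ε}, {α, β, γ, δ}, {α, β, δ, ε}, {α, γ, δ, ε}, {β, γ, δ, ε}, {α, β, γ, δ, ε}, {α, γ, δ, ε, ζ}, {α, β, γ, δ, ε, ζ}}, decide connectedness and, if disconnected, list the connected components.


(X, τ) is connected.

Find clopen sets (U ∈ τ with X ∖ U ∈ τ):
  U = ∅, X ∖ U = {α, β, γ, δ, ε, ζ} — both open, so U is clopen.
  U = {α, β, γ, δ, ε, ζ}, X ∖ U = ∅ — both open, so U is clopen.
Only trivial clopens (∅ and X) exist, so (X, τ) is connected.
Compute connected components by grouping points that agree on all clopens:
  component: {α, β, γ, δ, ε, ζ}


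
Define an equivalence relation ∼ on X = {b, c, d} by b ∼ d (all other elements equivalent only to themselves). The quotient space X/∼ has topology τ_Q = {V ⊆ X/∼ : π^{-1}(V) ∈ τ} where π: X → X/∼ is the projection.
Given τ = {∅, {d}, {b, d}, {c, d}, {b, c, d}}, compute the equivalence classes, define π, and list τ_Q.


X/∼ = {[b=d], [c]}; |τ_Q| = 3.

Equivalence classes: [b=d], [c].
Quotient map π: X → X/∼ sends b ↦ [b=d], c ↦ [c], d ↦ [b=d].
For each subset V ⊆ X/∼, compute π^{-1}(V) ⊆ X and check whether π^{-1}(V) ∈ τ. V is open in τ_Q iff π^{-1}(V) ∈ τ.
  V = {}: π^{-1}(V) = ∅ ∈ τ ✓.
  V = {[b=d]}: π^{-1}(V) = {b, d} ∈ τ ✓.
  V = {[c]}: π^{-1}(V) = {c} ∉ τ ✗.
  V = {[b=d], [c]}: π^{-1}(V) = {b, c, d} ∈ τ ✓.
Open sets in the quotient: τ_Q = {{}, {[b=d]}, {[b=d], [c]}} (3 elements).


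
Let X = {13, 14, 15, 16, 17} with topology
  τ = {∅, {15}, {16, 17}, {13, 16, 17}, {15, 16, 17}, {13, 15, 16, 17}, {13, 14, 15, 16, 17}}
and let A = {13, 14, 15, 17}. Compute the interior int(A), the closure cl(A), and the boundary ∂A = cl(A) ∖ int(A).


int(A) = {15}, cl(A) = {13, 14, 15, 16, 17}, ∂A = {13, 14, 16, 17}.

Closed sets in (X, τ) are complements of opens:
  closed(X, τ) = {∅, {14}, {13, 14}, {14, 15}, {13, 14, 15}, {13, 14, 16, 17}, {13, 14, 15, 16, 17}}.
int(A) = ⋃ {U ∈ τ : U ⊆ A}. Opens contained in A: ∅, {15}.
Taking the union of these: int(A) = {15}.
cl(A) = ⋂ {C closed : A ⊆ C}. Closed sets containing A: {13, 14, 15, 16, 17}.
Intersecting these: cl(A) = {13, 14, 15, 16, 17}.
∂A = cl(A) ∖ int(A) = {13, 14, 15, 16, 17} ∖ {15} = {13, 14, 16, 17}.


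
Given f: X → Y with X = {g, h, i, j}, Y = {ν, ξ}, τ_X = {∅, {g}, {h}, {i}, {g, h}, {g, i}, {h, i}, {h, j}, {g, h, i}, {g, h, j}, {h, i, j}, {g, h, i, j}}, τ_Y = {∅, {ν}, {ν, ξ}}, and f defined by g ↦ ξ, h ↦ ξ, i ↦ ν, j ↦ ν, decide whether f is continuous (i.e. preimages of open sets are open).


f is NOT continuous.

Compute f^{-1}(U) for each U ∈ τ_Y:
  U = ∅: f^{-1}(U) = ∅ ∈ τ_X ✓.
  U = {ν}: f^{-1}(U) = {i, j} ∉ τ_X ✗.
  U = {ν, ξ}: f^{-1}(U) = {g, h, i, j} ∈ τ_X ✓.
Found U = {ν} with f^{-1}(U) = {i, j} not in τ_X. Therefore f is NOT continuous.


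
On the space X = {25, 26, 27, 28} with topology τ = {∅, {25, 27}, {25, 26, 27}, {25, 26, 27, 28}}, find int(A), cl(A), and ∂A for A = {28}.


int(A) = ∅, cl(A) = {28}, ∂A = {28}.

Closed sets in (X, τ) are complements of opens:
  closed(X, τ) = {∅, {28}, {26, 28}, {25, 26, 27, 28}}.
int(A) = ⋃ {U ∈ τ : U ⊆ A}. Opens contained in A: ∅.
Taking the union of these: int(A) = ∅.
cl(A) = ⋂ {C closed : A ⊆ C}. Closed sets containing A: {28}, {26, 28}, {25, 26, 27, 28}.
Intersecting these: cl(A) = {28}.
∂A = cl(A) ∖ int(A) = {28} ∖ ∅ = {28}.


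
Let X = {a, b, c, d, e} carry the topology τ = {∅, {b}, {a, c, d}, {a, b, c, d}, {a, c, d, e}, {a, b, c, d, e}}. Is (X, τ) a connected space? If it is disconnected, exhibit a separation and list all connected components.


(X, τ) is disconnected; components = [{b}, {a, c, d, e}].

Find clopen sets (U ∈ τ with X ∖ U ∈ τ):
  U = ∅, X ∖ U = {a, b, c, d, e} — both open, so U is clopen.
  U = {b}, X ∖ U = {a, c, d, e} — both open, so U is clopen.
  U = {a, c, d, e}, X ∖ U = {b} — both open, so U is clopen.
  U = {a, b, c, d, e}, X ∖ U = ∅ — both open, so U is clopen.
Nontrivial clopen(s) exist: e.g. {b}. So (X, τ) is disconnected.
Compute connected components by grouping points that agree on all clopens:
  component: {b}
  component: {a, c, d, e}


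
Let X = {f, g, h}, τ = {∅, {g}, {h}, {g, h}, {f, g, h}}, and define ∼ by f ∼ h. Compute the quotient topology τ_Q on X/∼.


X/∼ = {[f=h], [g]}; |τ_Q| = 3.

Equivalence classes: [f=h], [g].
Quotient map π: X → X/∼ sends f ↦ [f=h], g ↦ [g], h ↦ [f=h].
For each subset V ⊆ X/∼, compute π^{-1}(V) ⊆ X and check whether π^{-1}(V) ∈ τ. V is open in τ_Q iff π^{-1}(V) ∈ τ.
  V = {}: π^{-1}(V) = ∅ ∈ τ ✓.
  V = {[f=h]}: π^{-1}(V) = {f, h} ∉ τ ✗.
  V = {[g]}: π^{-1}(V) = {g} ∈ τ ✓.
  V = {[f=h], [g]}: π^{-1}(V) = {f, g, h} ∈ τ ✓.
Open sets in the quotient: τ_Q = {{}, {[g]}, {[f=h], [g]}} (3 elements).


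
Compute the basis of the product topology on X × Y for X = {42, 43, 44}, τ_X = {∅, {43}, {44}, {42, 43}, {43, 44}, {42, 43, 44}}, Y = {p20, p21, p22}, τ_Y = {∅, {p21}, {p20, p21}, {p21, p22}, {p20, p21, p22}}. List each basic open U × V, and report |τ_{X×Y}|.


Basis B = {∅ × ∅, {43} × {p21}, {44} × {p21}, {42, 43} × {p21}, {43} × {p20, p21}, {43} × {p21, p22}, {43, 44} × {p21}, {44} × {p20, p21}, {44} × {p21, p22}, {42, 43, 44} × {p21}, {43} × {p20, p21, p22}, {44} × {p20, p21, p22}, {42, 43} × {p20, p21}, {42, 43} × {p21, p22}, {43, 44} × {p20, p21}, {43, 44} × {p21, p22}, {42, 43} × {p20, p21, p22}, {42, 43, 44} × {p20, p21}, {42, 43, 44} × {p21, p22}, {43, 44} × {p20, p21, p22}, {42, 43, 44} × {p20, p21, p22}}; |τ_{X×Y}| = 70.

Enumerate products U × V with U ∈ τ_X, V ∈ τ_Y (deduplicated):
  ∅ × ∅ = {} (∅)
  {43} × {p21} = {(43,p21)}
  {44} × {p21} = {(44,p21)}
  {42, 43} × {p21} = {(42,p21), (43,p21)}
  {43} × {p20, p21} = {(43,p20), (43,p21)}
  {43} × {p21, p22} = {(43,p21), (43,p22)}
  {43, 44} × {p21} = {(43,p21), (44,p21)}
  {44} × {p20, p21} = {(44,p20), (44,p21)}
  {44} × {p21, p22} = {(44,p21), (44,p22)}
  {42, 43, 44} × {p21} = {(42,p21), (43,p21), (44,p21)}
  {43} × {p20, p21, p22} = {(43,p20), (43,p21), (43,p22)}
  {44} × {p20, p21, p22} = {(44,p20), (44,p21), (44,p22)}
  {42, 43} × {p20, p21} = {(42,p20), (42,p21), (43,p20), (43,p21)}
  {42, 43} × {p21, p22} = {(42,p21), (42,p22), (43,p21), (43,p22)}
  {43, 44} × {p20, p21} = {(43,p20), (43,p21), (44,p20), (44,p21)}
  {43, 44} × {p21, p22} = {(43,p21), (43,p22), (44,p21), (44,p22)}
  {42, 43} × {p20, p21, p22} = {(42,p20), (42,p21), (42,p22), (43,p20), (43,p21), (43,p22)}
  {42, 43, 44} × {p20, p21} = {(42,p20), (42,p21), (43,p20), (43,p21), (44,p20), (44,p21)}
  {42, 43, 44} × {p21, p22} = {(42,p21), (42,p22), (43,p21), (43,p22), (44,p21), (44,p22)}
  {43, 44} × {p20, p21, p22} = {(43,p20), (43,p21), (43,p22), (44,p20), (44,p21), (44,p22)}
  {42, 43, 44} × {p20, p21, p22} = {(42,p20), (42,p21), (42,p22), (43,p20), (43,p21), (43,p22), (44,p20), (44,p21), (44,p22)}
These 21 distinct sets form the basis B.
Close under arbitrary unions to get τ_{X×Y}; counting gives |τ_{X×Y}| = 70.


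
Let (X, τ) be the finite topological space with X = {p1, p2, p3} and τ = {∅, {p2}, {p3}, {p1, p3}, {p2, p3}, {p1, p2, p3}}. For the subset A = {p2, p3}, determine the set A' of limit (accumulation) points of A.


A' = {p1}

For each x ∈ X, list the open sets U ∈ τ with x ∈ U, then check whether U ∩ (A ∖ {x}) ≠ ∅ for every such U.
  x = p1: opens ∋ x are {p1, p3}, {p1, p2, p3}; each meets A ∖ {p1}, so x IS a limit point.
  x = p2: open {p2} ∋ x has {p2} ∩ (A ∖ {p2}) = ∅, so x is NOT a limit point.
  x = p3: open {p3} ∋ x has {p3} ∩ (A ∖ {p3}) = ∅, so x is NOT a limit point.
Collecting: A' = {p1}.


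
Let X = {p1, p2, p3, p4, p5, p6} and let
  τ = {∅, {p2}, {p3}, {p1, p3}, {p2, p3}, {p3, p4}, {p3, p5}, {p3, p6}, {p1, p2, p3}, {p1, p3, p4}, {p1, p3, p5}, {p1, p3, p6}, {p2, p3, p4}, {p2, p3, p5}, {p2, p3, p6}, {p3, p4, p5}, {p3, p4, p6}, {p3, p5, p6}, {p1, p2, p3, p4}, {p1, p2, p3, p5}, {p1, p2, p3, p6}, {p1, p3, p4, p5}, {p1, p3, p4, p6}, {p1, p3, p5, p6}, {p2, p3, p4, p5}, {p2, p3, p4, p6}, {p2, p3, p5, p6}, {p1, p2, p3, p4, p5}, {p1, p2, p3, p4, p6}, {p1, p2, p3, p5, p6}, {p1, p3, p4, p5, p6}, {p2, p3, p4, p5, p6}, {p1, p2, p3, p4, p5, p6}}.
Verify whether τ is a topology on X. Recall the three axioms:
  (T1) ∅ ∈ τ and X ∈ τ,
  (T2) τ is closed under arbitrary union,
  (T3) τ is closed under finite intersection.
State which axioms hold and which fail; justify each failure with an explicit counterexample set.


τ is NOT a topology on X.

Axiom (T1): ∅ ∈ τ? Yes; X ∈ τ? Yes.
Axiom (T2/T3): check pairwise unions and intersections of members of τ.
Counterexample for (T2): {p3, p4} ∪ {p3, p5, p6} = {p3, p4, p5, p6} ∉ τ. Therefore τ is NOT a topology.


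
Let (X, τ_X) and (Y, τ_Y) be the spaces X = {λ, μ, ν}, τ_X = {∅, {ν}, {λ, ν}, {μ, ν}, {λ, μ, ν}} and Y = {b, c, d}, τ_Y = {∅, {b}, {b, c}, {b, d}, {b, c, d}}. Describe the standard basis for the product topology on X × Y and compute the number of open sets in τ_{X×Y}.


Basis B = {∅ × ∅, {ν} × {b}, {λ, ν} × {b}, {μ, ν} × {b}, {ν} × {b, c}, {ν} × {b, d}, {λ, μ, ν} × {b}, {ν} × {b, c, d}, {λ, ν} × {b, c}, {λ, ν} × {b, d}, {μ, ν} × {b, c}, {μ, ν} × {b, d}, {λ, ν} × {b, c, d}, {λ, μ, ν} × {b, c}, {λ, μ, ν} × {b, d}, {μ, ν} × {b, c, d}, {λ, μ, ν} × {b, c, d}}; |τ_{X×Y}| = 48.

Enumerate products U × V with U ∈ τ_X, V ∈ τ_Y (deduplicated):
  ∅ × ∅ = {} (∅)
  {ν} × {b} = {(ν,b)}
  {λ, ν} × {b} = {(λ,b), (ν,b)}
  {μ, ν} × {b} = {(μ,b), (ν,b)}
  {ν} × {b, c} = {(ν,b), (ν,c)}
  {ν} × {b, d} = {(ν,b), (ν,d)}
  {λ, μ, ν} × {b} = {(λ,b), (μ,b), (ν,b)}
  {ν} × {b, c, d} = {(ν,b), (ν,c), (ν,d)}
  {λ, ν} × {b, c} = {(λ,b), (λ,c), (ν,b), (ν,c)}
  {λ, ν} × {b, d} = {(λ,b), (λ,d), (ν,b), (ν,d)}
  {μ, ν} × {b, c} = {(μ,b), (μ,c), (ν,b), (ν,c)}
  {μ, ν} × {b, d} = {(μ,b), (μ,d), (ν,b), (ν,d)}
  {λ, ν} × {b, c, d} = {(λ,b), (λ,c), (λ,d), (ν,b), (ν,c), (ν,d)}
  {λ, μ, ν} × {b, c} = {(λ,b), (λ,c), (μ,b), (μ,c), (ν,b), (ν,c)}
  {λ, μ, ν} × {b, d} = {(λ,b), (λ,d), (μ,b), (μ,d), (ν,b), (ν,d)}
  {μ, ν} × {b, c, d} = {(μ,b), (μ,c), (μ,d), (ν,b), (ν,c), (ν,d)}
  {λ, μ, ν} × {b, c, d} = {(λ,b), (λ,c), (λ,d), (μ,b), (μ,c), (μ,d), (ν,b), (ν,c), (ν,d)}
These 17 distinct sets form the basis B.
Close under arbitrary unions to get τ_{X×Y}; counting gives |τ_{X×Y}| = 48.


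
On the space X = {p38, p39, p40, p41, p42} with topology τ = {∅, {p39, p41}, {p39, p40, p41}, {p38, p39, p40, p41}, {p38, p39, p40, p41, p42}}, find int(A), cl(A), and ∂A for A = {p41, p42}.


int(A) = ∅, cl(A) = {p38, p39, p40, p41, p42}, ∂A = {p38, p39, p40, p41, p42}.

Closed sets in (X, τ) are complements of opens:
  closed(X, τ) = {∅, {p42}, {p38, p42}, {p38, p40, p42}, {p38, p39, p40, p41, p42}}.
int(A) = ⋃ {U ∈ τ : U ⊆ A}. Opens contained in A: ∅.
Taking the union of these: int(A) = ∅.
cl(A) = ⋂ {C closed : A ⊆ C}. Closed sets containing A: {p38, p39, p40, p41, p42}.
Intersecting these: cl(A) = {p38, p39, p40, p41, p42}.
∂A = cl(A) ∖ int(A) = {p38, p39, p40, p41, p42} ∖ ∅ = {p38, p39, p40, p41, p42}.


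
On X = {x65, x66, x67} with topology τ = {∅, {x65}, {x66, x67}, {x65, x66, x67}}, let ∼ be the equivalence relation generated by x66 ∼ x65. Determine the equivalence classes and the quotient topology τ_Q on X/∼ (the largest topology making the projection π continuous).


X/∼ = {[x65=x66], [x67]}; |τ_Q| = 2.

Equivalence classes: [x65=x66], [x67].
Quotient map π: X → X/∼ sends x65 ↦ [x65=x66], x66 ↦ [x65=x66], x67 ↦ [x67].
For each subset V ⊆ X/∼, compute π^{-1}(V) ⊆ X and check whether π^{-1}(V) ∈ τ. V is open in τ_Q iff π^{-1}(V) ∈ τ.
  V = {}: π^{-1}(V) = ∅ ∈ τ ✓.
  V = {[x65=x66]}: π^{-1}(V) = {x65, x66} ∉ τ ✗.
  V = {[x67]}: π^{-1}(V) = {x67} ∉ τ ✗.
  V = {[x65=x66], [x67]}: π^{-1}(V) = {x65, x66, x67} ∈ τ ✓.
Open sets in the quotient: τ_Q = {{}, {[x65=x66], [x67]}} (2 elements).


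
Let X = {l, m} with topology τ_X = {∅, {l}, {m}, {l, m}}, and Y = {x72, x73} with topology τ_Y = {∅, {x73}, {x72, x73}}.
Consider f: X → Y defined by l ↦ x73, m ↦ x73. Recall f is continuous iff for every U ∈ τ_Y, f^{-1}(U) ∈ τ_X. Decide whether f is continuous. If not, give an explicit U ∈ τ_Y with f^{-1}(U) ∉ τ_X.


f IS continuous.

Compute f^{-1}(U) for each U ∈ τ_Y:
  U = ∅: f^{-1}(U) = ∅ ∈ τ_X ✓.
  U = {x73}: f^{-1}(U) = {l, m} ∈ τ_X ✓.
  U = {x72, x73}: f^{-1}(U) = {l, m} ∈ τ_X ✓.
Every preimage lies in τ_X, so f IS continuous.


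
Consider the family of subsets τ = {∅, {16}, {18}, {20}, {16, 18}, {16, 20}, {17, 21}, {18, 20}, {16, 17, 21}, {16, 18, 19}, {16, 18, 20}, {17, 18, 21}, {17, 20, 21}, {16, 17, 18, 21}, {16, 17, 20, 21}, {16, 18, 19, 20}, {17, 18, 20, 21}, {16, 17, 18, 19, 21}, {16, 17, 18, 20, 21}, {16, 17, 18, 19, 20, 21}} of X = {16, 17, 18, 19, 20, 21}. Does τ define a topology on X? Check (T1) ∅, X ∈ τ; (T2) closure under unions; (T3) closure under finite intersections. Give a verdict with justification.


τ IS a topology on X.

Axiom (T1): ∅ ∈ τ? Yes; X ∈ τ? Yes.
Axiom (T2/T3): check pairwise unions and intersections of members of τ.
All pairwise intersections and unions checked — each lies in τ. Therefore τ satisfies (T1), (T2), (T3): it IS a topology on X.


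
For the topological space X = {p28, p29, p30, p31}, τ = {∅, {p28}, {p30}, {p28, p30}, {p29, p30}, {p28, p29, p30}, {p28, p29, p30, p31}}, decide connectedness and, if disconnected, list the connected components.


(X, τ) is connected.

Find clopen sets (U ∈ τ with X ∖ U ∈ τ):
  U = ∅, X ∖ U = {p28, p29, p30, p31} — both open, so U is clopen.
  U = {p28, p29, p30, p31}, X ∖ U = ∅ — both open, so U is clopen.
Only trivial clopens (∅ and X) exist, so (X, τ) is connected.
Compute connected components by grouping points that agree on all clopens:
  component: {p28, p29, p30, p31}


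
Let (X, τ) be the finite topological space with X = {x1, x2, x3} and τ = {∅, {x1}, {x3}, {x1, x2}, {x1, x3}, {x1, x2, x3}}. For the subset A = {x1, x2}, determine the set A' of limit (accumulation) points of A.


A' = {x2}

For each x ∈ X, list the open sets U ∈ τ with x ∈ U, then check whether U ∩ (A ∖ {x}) ≠ ∅ for every such U.
  x = x1: open {x1} ∋ x has {x1} ∩ (A ∖ {x1}) = ∅, so x is NOT a limit point.
  x = x2: opens ∋ x are {x1, x2}, {x1, x2, x3}; each meets A ∖ {x2}, so x IS a limit point.
  x = x3: open {x3} ∋ x has {x3} ∩ (A ∖ {x3}) = ∅, so x is NOT a limit point.
Collecting: A' = {x2}.


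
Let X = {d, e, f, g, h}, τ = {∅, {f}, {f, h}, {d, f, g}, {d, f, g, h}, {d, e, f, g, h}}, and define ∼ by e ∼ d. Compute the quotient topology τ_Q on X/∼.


X/∼ = {[d=e], [f], [g], [h]}; |τ_Q| = 4.

Equivalence classes: [d=e], [f], [g], [h].
Quotient map π: X → X/∼ sends d ↦ [d=e], e ↦ [d=e], f ↦ [f], g ↦ [g], h ↦ [h].
For each subset V ⊆ X/∼, compute π^{-1}(V) ⊆ X and check whether π^{-1}(V) ∈ τ. V is open in τ_Q iff π^{-1}(V) ∈ τ.
  V = {}: π^{-1}(V) = ∅ ∈ τ ✓.
  V = {[d=e]}: π^{-1}(V) = {d, e} ∉ τ ✗.
  V = {[f]}: π^{-1}(V) = {f} ∈ τ ✓.
  V = {[d=e], [f]}: π^{-1}(V) = {d, e, f} ∉ τ ✗.
  V = {[g]}: π^{-1}(V) = {g} ∉ τ ✗.
  V = {[d=e], [g]}: π^{-1}(V) = {d, e, g} ∉ τ ✗.
  V = {[f], [g]}: π^{-1}(V) = {f, g} ∉ τ ✗.
  V = {[d=e], [f], [g]}: π^{-1}(V) = {d, e, f, g} ∉ τ ✗.
  V = {[h]}: π^{-1}(V) = {h} ∉ τ ✗.
  V = {[d=e], [h]}: π^{-1}(V) = {d, e, h} ∉ τ ✗.
  V = {[f], [h]}: π^{-1}(V) = {f, h} ∈ τ ✓.
  V = {[d=e], [f], [h]}: π^{-1}(V) = {d, e, f, h} ∉ τ ✗.
  V = {[g], [h]}: π^{-1}(V) = {g, h} ∉ τ ✗.
  V = {[d=e], [g], [h]}: π^{-1}(V) = {d, e, g, h} ∉ τ ✗.
  V = {[f], [g], [h]}: π^{-1}(V) = {f, g, h} ∉ τ ✗.
  V = {[d=e], [f], [g], [h]}: π^{-1}(V) = {d, e, f, g, h} ∈ τ ✓.
Open sets in the quotient: τ_Q = {{}, {[f]}, {[f], [h]}, {[d=e], [f], [g], [h]}} (4 elements).


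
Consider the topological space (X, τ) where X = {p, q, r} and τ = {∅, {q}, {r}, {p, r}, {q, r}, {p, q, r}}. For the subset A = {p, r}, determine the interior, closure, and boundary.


int(A) = {p, r}, cl(A) = {p, r}, ∂A = ∅.

Closed sets in (X, τ) are complements of opens:
  closed(X, τ) = {∅, {p}, {q}, {p, q}, {p, r}, {p, q, r}}.
int(A) = ⋃ {U ∈ τ : U ⊆ A}. Opens contained in A: ∅, {r}, {p, r}.
Taking the union of these: int(A) = {p, r}.
cl(A) = ⋂ {C closed : A ⊆ C}. Closed sets containing A: {p, r}, {p, q, r}.
Intersecting these: cl(A) = {p, r}.
∂A = cl(A) ∖ int(A) = {p, r} ∖ {p, r} = ∅.


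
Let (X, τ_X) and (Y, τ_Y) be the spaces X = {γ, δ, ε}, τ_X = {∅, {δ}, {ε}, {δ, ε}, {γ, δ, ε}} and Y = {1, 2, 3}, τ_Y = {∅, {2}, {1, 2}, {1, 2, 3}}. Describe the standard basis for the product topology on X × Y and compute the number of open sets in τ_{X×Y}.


Basis B = {∅ × ∅, {δ} × {2}, {ε} × {2}, {δ} × {1, 2}, {δ, ε} × {2}, {ε} × {1, 2}, {γ, δ, ε} × {2}, {δ} × {1, 2, 3}, {ε} × {1, 2, 3}, {δ, ε} × {1, 2}, {γ, δ, ε} × {1, 2}, {δ, ε} × {1, 2, 3}, {γ, δ, ε} × {1, 2, 3}}; |τ_{X×Y}| = 30.

Enumerate products U × V with U ∈ τ_X, V ∈ τ_Y (deduplicated):
  ∅ × ∅ = {} (∅)
  {δ} × {2} = {(δ,2)}
  {ε} × {2} = {(ε,2)}
  {δ} × {1, 2} = {(δ,1), (δ,2)}
  {δ, ε} × {2} = {(δ,2), (ε,2)}
  {ε} × {1, 2} = {(ε,1), (ε,2)}
  {γ, δ, ε} × {2} = {(γ,2), (δ,2), (ε,2)}
  {δ} × {1, 2, 3} = {(δ,1), (δ,2), (δ,3)}
  {ε} × {1, 2, 3} = {(ε,1), (ε,2), (ε,3)}
  {δ, ε} × {1, 2} = {(δ,1), (δ,2), (ε,1), (ε,2)}
  {γ, δ, ε} × {1, 2} = {(γ,1), (γ,2), (δ,1), (δ,2), (ε,1), (ε,2)}
  {δ, ε} × {1, 2, 3} = {(δ,1), (δ,2), (δ,3), (ε,1), (ε,2), (ε,3)}
  {γ, δ, ε} × {1, 2, 3} = {(γ,1), (γ,2), (γ,3), (δ,1), (δ,2), (δ,3), (ε,1), (ε,2), (ε,3)}
These 13 distinct sets form the basis B.
Close under arbitrary unions to get τ_{X×Y}; counting gives |τ_{X×Y}| = 30.


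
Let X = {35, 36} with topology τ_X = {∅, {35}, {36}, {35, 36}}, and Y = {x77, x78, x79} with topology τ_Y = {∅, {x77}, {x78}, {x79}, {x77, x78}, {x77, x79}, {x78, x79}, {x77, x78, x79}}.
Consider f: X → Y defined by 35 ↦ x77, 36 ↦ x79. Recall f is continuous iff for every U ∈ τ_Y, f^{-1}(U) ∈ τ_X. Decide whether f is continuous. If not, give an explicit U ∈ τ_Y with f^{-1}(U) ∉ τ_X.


f IS continuous.

Compute f^{-1}(U) for each U ∈ τ_Y:
  U = ∅: f^{-1}(U) = ∅ ∈ τ_X ✓.
  U = {x77}: f^{-1}(U) = {35} ∈ τ_X ✓.
  U = {x78}: f^{-1}(U) = ∅ ∈ τ_X ✓.
  U = {x79}: f^{-1}(U) = {36} ∈ τ_X ✓.
  U = {x77, x78}: f^{-1}(U) = {35} ∈ τ_X ✓.
  U = {x77, x79}: f^{-1}(U) = {35, 36} ∈ τ_X ✓.
  U = {x78, x79}: f^{-1}(U) = {36} ∈ τ_X ✓.
  U = {x77, x78, x79}: f^{-1}(U) = {35, 36} ∈ τ_X ✓.
Every preimage lies in τ_X, so f IS continuous.
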